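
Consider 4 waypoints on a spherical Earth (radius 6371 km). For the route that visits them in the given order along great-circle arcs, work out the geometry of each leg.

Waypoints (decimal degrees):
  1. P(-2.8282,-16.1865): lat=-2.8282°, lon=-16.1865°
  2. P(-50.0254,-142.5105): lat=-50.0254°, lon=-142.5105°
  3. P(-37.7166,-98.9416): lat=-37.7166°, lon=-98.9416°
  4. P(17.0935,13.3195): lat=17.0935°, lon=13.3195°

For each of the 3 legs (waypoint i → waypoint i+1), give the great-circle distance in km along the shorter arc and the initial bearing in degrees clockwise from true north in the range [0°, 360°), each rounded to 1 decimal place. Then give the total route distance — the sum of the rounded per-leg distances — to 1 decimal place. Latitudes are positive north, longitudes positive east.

Leg 1: φ1=-0.0493614, φ2=-0.8731079, Δφ=-0.8237465, Δλ=-2.2047697 rad; a=sin²(Δφ/2)+cosφ1·cosφ2·sin²(Δλ/2)=0.6711396223; c=2·atan2(√a, √(1-a))=1.920137921; dist=6371·c=12233.199 ≈ 12233.2 km; running total=12233.2 km
Leg 1 bearing: y=sinΔλ·cosφ2=-0.51760761, x=cosφ1·sinφ2-sinφ1·cosφ2·cosΔλ=-0.78417299; θ=atan2(y, x)=-146.5725° <0 so +360° → 213.4275° ≈ 213.4°
Leg 2: φ1=-0.8731079, φ2=-0.6582789, Δφ=0.2148291, Δλ=0.7604208 rad; a=sin²(Δφ/2)+cosφ1·cosφ2·sin²(Δλ/2)=0.0814872582; c=2·atan2(√a, √(1-a))=0.578972170; dist=6371·c=3688.632 ≈ 3688.6 km; running total=15921.8 km
Leg 2 bearing: y=sinΔλ·cosφ2=0.54520998, x=cosφ1·sinφ2-sinφ1·cosφ2·cosΔλ=0.04619973; θ=atan2(y, x)=85.1565° ≈ 85.2°
Leg 3: φ1=-0.6582789, φ2=0.2983379, Δφ=0.9566167, Δλ=1.9593258 rad; a=sin²(Δφ/2)+cosφ1·cosφ2·sin²(Δλ/2)=0.7331237860; c=2·atan2(√a, √(1-a))=2.055840652; dist=6371·c=13097.761 ≈ 13097.8 km; running total=29019.6 km
Leg 3 bearing: y=sinΔλ·cosφ2=0.88458588, x=cosφ1·sinφ2-sinφ1·cosφ2·cosΔλ=0.01100065; θ=atan2(y, x)=89.2875° ≈ 89.3°

Leg 1: dist=12233.2 km, bearing=213.4°
Leg 2: dist=3688.6 km, bearing=85.2°
Leg 3: dist=13097.8 km, bearing=89.3°
Total: 29019.6 km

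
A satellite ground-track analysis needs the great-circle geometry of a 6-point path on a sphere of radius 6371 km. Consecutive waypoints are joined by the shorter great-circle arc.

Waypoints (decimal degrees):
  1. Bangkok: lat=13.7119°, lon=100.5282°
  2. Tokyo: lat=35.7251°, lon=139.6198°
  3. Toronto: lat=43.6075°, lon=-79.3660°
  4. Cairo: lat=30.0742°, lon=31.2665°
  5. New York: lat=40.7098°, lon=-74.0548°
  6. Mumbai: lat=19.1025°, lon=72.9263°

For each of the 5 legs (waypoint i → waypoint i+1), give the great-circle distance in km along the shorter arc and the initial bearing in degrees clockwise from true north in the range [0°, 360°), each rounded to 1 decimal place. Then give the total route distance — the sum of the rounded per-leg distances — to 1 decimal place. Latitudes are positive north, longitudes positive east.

Leg 1: φ1=0.2393178, φ2=0.6235206, Δφ=0.3842028, Δλ=0.6822771 rad; a=sin²(Δφ/2)+cosφ1·cosφ2·sin²(Δλ/2)=0.1247298299; c=2·atan2(√a, √(1-a))=0.721916952; dist=6371·c=4599.333 ≈ 4599.3 km; running total=4599.3 km
Leg 1 bearing: y=sinΔλ·cosφ2=0.51190779, x=cosφ1·sinφ2-sinφ1·cosφ2·cosΔλ=0.41789905; θ=atan2(y, x)=50.7733° ≈ 50.8°
Leg 2: φ1=0.6235206, φ2=0.7610945, Δφ=0.1375738, Δλ=-3.8220232 rad; a=sin²(Δφ/2)+cosφ1·cosφ2·sin²(Δλ/2)=0.5270994883; c=2·atan2(√a, √(1-a))=1.625021874; dist=6371·c=10353.014 ≈ 10353.0 km; running total=14952.3 km
Leg 2 bearing: y=sinΔλ·cosφ2=0.45553983, x=cosφ1·sinφ2-sinφ1·cosφ2·cosΔλ=0.88856397; θ=atan2(y, x)=27.1428° ≈ 27.1°
Leg 3: φ1=0.7610945, φ2=0.5248938, Δφ=-0.2362006, Δλ=1.9309014 rad; a=sin²(Δφ/2)+cosφ1·cosφ2·sin²(Δλ/2)=0.4375837604; c=2·atan2(√a, √(1-a))=1.445637339; dist=6371·c=9210.155 ≈ 9210.2 km; running total=24162.5 km
Leg 3 bearing: y=sinΔλ·cosφ2=0.80987170, x=cosφ1·sinφ2-sinφ1·cosφ2·cosΔλ=0.57317072; θ=atan2(y, x)=54.7118° ≈ 54.7°
Leg 4: φ1=0.5248938, φ2=0.7105200, Δφ=0.1856262, Δλ=-1.8382035 rad; a=sin²(Δφ/2)+cosφ1·cosφ2·sin²(Δλ/2)=0.4232421184; c=2·atan2(√a, √(1-a))=1.416671091; dist=6371·c=9025.612 ≈ 9025.6 km; running total=33188.1 km
Leg 4 bearing: y=sinΔλ·cosφ2=-0.73108209, x=cosφ1·sinφ2-sinφ1·cosφ2·cosΔλ=0.66479462; θ=atan2(y, x)=-47.7188° <0 so +360° → 312.2812° ≈ 312.3°
Leg 5: φ1=0.7105200, φ2=0.3334015, Δφ=-0.3771185, Δλ=2.5653041 rad; a=sin²(Δφ/2)+cosφ1·cosφ2·sin²(Δλ/2)=0.6935741558; c=2·atan2(√a, √(1-a))=1.968333025; dist=6371·c=12540.2497 ≈ 12540.2 km; running total=45728.3 km
Leg 5 bearing: y=sinΔλ·cosφ2=0.51490968, x=cosφ1·sinφ2-sinφ1·cosφ2·cosΔλ=0.76484261; θ=atan2(y, x)=33.9493° ≈ 33.9°

Leg 1: dist=4599.3 km, bearing=50.8°
Leg 2: dist=10353.0 km, bearing=27.1°
Leg 3: dist=9210.2 km, bearing=54.7°
Leg 4: dist=9025.6 km, bearing=312.3°
Leg 5: dist=12540.2 km, bearing=33.9°
Total: 45728.3 km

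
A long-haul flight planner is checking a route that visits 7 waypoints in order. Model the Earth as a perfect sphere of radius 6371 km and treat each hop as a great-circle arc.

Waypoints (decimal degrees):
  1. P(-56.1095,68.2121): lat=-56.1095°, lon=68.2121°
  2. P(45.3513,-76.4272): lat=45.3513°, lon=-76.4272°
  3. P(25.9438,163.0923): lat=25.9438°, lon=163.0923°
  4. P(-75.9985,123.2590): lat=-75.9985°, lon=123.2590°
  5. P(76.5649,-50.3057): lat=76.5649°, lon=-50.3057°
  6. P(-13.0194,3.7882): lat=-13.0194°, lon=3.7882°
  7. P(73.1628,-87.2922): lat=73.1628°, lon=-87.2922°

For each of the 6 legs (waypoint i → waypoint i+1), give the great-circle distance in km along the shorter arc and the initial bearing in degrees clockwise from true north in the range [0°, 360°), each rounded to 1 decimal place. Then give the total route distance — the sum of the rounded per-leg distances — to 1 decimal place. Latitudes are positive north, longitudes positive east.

Leg 1: φ1=-0.9792955, φ2=0.7915295, Δφ=1.7708250, Δλ=-2.5244320 rad; a=sin²(Δφ/2)+cosφ1·cosφ2·sin²(Δλ/2)=0.9550673604; c=2·atan2(√a, √(1-a))=2.714405440; dist=6371·c=17293.477 ≈ 17293.5 km; running total=17293.5 km
Leg 1 bearing: y=sinΔλ·cosφ2=-0.40670147, x=cosφ1·sinφ2-sinφ1·cosφ2·cosΔλ=-0.07904876; θ=atan2(y, x)=-100.9992° <0 so +360° → 259.0008° ≈ 259.0°
Leg 2: φ1=0.7915295, φ2=0.4528047, Δφ=-0.3387248, Δλ=4.1804039 rad; a=sin²(Δφ/2)+cosφ1·cosφ2·sin²(Δλ/2)=0.5046520701; c=2·atan2(√a, √(1-a))=1.580100601; dist=6371·c=10066.821 ≈ 10066.8 km; running total=27360.3 km
Leg 2 bearing: y=sinΔλ·cosφ2=-0.77495256, x=cosφ1·sinφ2-sinφ1·cosφ2·cosΔλ=0.63195092; θ=atan2(y, x)=-50.8038° <0 so +360° → 309.1962° ≈ 309.2°
Leg 3: φ1=0.4528047, φ2=-1.3264241, Δφ=-1.7792288, Δλ=-0.6952222 rad; a=sin²(Δφ/2)+cosφ1·cosφ2·sin²(Δλ/2)=0.6287104180; c=2·atan2(√a, √(1-a))=1.831148462; dist=6371·c=11666.247 ≈ 11666.2 km; running total=39026.5 km
Leg 3 bearing: y=sinΔλ·cosφ2=-0.15498082, x=cosφ1·sinφ2-sinφ1·cosφ2·cosΔλ=-0.95379005; θ=atan2(y, x)=-170.7707° <0 so +360° → 189.2293° ≈ 189.2°
Leg 4: φ1=-1.3264241, φ2=1.3363096, Δφ=2.6627336, Δλ=-3.0292755 rad; a=sin²(Δφ/2)+cosφ1·cosφ2·sin²(Δλ/2)=0.9997984655; c=2·atan2(√a, √(1-a))=3.113199132; dist=6371·c=19834.192 ≈ 19834.2 km; running total=58860.7 km
Leg 4 bearing: y=sinΔλ·cosφ2=-0.02604136, x=cosφ1·sinφ2-sinφ1·cosφ2·cosΔλ=0.01130587; θ=atan2(y, x)=-66.5319° <0 so +360° → 293.4681° ≈ 293.5°
Leg 5: φ1=1.3363096, φ2=-0.2272314, Δφ=-1.5635410, Δλ=0.9441167 rad; a=sin²(Δφ/2)+cosφ1·cosφ2·sin²(Δλ/2)=0.5431792819; c=2·atan2(√a, √(1-a))=1.657262593; dist=6371·c=10558.420 ≈ 10558.4 km; running total=69419.1 km
Leg 5 bearing: y=sinΔλ·cosφ2=0.78915775, x=cosφ1·sinφ2-sinφ1·cosφ2·cosΔλ=-0.60808900; θ=atan2(y, x)=127.6162° ≈ 127.6°
Leg 6: φ1=-0.2272314, φ2=1.2769317, Δφ=1.5041631, Δλ=-1.5896529 rad; a=sin²(Δφ/2)+cosφ1·cosφ2·sin²(Δλ/2)=0.6104723354; c=2·atan2(√a, √(1-a))=1.793579300; dist=6371·c=11426.894 ≈ 11426.9 km; running total=80846.0 km
Leg 6 bearing: y=sinΔλ·cosφ2=-0.28960179, x=cosφ1·sinφ2-sinφ1·cosφ2·cosΔλ=0.93129708; θ=atan2(y, x)=-17.2739° <0 so +360° → 342.7261° ≈ 342.7°

Leg 1: dist=17293.5 km, bearing=259.0°
Leg 2: dist=10066.8 km, bearing=309.2°
Leg 3: dist=11666.2 km, bearing=189.2°
Leg 4: dist=19834.2 km, bearing=293.5°
Leg 5: dist=10558.4 km, bearing=127.6°
Leg 6: dist=11426.9 km, bearing=342.7°
Total: 80846.0 km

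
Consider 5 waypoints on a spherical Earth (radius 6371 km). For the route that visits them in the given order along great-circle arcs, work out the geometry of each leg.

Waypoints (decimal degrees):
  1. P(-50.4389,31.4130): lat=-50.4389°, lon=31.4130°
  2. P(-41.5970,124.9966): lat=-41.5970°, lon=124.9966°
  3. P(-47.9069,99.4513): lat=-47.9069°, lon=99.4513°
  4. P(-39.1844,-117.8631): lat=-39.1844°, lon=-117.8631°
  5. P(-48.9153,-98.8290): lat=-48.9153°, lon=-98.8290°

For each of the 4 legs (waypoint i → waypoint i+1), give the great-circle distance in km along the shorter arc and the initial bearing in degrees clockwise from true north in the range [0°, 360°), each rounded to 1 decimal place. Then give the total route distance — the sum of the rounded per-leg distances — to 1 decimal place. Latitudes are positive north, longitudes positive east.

Leg 1: φ1=-0.8803249, φ2=-0.7260046, Δφ=0.1543203, Δλ=1.6333419 rad; a=sin²(Δφ/2)+cosφ1·cosφ2·sin²(Δλ/2)=0.2589749017; c=2·atan2(√a, √(1-a))=1.067803093; dist=6371·c=6802.974 ≈ 6803.0 km; running total=6803.0 km
Leg 1 bearing: y=sinΔλ·cosφ2=0.74637059, x=cosφ1·sinφ2-sinφ1·cosφ2·cosΔλ=-0.45886660; θ=atan2(y, x)=121.5831° ≈ 121.6°
Leg 2: φ1=-0.7260046, φ2=-0.8361331, Δφ=-0.1101285, Δλ=-0.4458496 rad; a=sin²(Δφ/2)+cosφ1·cosφ2·sin²(Δλ/2)=0.0275314057; c=2·atan2(√a, √(1-a))=0.333393713; dist=6371·c=2124.051 ≈ 2124.1 km; running total=8927.1 km
Leg 2 bearing: y=sinΔλ·cosφ2=-0.28906590, x=cosφ1·sinφ2-sinφ1·cosφ2·cosΔλ=-0.15340995; θ=atan2(y, x)=-117.9553° <0 so +360° → 242.0447° ≈ 242.0°
Leg 3: φ1=-0.8361331, φ2=-0.6838968, Δφ=0.1522363, Δλ=-3.7928518 rad; a=sin²(Δφ/2)+cosφ1·cosφ2·sin²(Δλ/2)=0.4721978048; c=2·atan2(√a, √(1-a))=1.515163243; dist=6371·c=9653.105 ≈ 9653.1 km; running total=18580.2 km
Leg 3 bearing: y=sinΔλ·cosφ2=0.46986658, x=cosφ1·sinφ2-sinφ1·cosφ2·cosΔλ=-0.88098442; θ=atan2(y, x)=151.9271° ≈ 151.9°
Leg 4: φ1=-0.6838968, φ2=-0.8537330, Δφ=-0.1698362, Δλ=0.3322077 rad; a=sin²(Δφ/2)+cosφ1·cosφ2·sin²(Δλ/2)=0.0211192132; c=2·atan2(√a, √(1-a))=0.291681913; dist=6371·c=1858.305 ≈ 1858.3 km; running total=20438.5 km
Leg 4 bearing: y=sinΔλ·cosφ2=0.21432470, x=cosφ1·sinφ2-sinφ1·cosφ2·cosΔλ=-0.19172295; θ=atan2(y, x)=131.8140° ≈ 131.8°

Leg 1: dist=6803.0 km, bearing=121.6°
Leg 2: dist=2124.1 km, bearing=242.0°
Leg 3: dist=9653.1 km, bearing=151.9°
Leg 4: dist=1858.3 km, bearing=131.8°
Total: 20438.5 km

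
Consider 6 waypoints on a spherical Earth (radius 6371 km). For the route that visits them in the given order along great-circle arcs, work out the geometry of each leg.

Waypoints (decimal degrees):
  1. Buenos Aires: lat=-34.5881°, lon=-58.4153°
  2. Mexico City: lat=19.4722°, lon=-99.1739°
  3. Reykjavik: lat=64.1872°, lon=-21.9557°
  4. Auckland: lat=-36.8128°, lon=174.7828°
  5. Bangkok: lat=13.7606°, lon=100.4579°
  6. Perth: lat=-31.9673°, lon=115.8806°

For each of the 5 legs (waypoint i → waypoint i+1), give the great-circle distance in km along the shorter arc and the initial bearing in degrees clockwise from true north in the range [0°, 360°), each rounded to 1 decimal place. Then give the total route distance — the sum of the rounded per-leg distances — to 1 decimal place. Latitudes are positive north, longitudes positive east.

Leg 1: dist=7394.9 km, bearing=317.8°
Leg 2: dist=7448.8 km, bearing=27.5°
Leg 3: dist=16772.5 km, bearing=331.8°
Leg 4: dist=9576.7 km, bearing=290.4°
Leg 5: dist=5343.7 km, bearing=162.3°
Total: 46536.6 km

Leg 1: φ1=-0.6036762, φ2=0.3398540, Δφ=0.9435302, Δλ=-0.7113718 rad; a=sin²(Δφ/2)+cosφ1·cosφ2·sin²(Δλ/2)=0.3006562986; c=2·atan2(√a, √(1-a))=1.160711195; dist=6371·c=7394.891 ≈ 7394.9 km; running total=7394.9 km
Leg 1 bearing: y=sinΔλ·cosφ2=-0.61553128, x=cosφ1·sinφ2-sinφ1·cosφ2·cosΔλ=0.67983057; θ=atan2(y, x)=-42.1583° <0 so +360° → 317.8417° ≈ 317.8°
Leg 2: φ1=0.3398540, φ2=1.1202780, Δφ=0.7804240, Δλ=1.3477118 rad; a=sin²(Δφ/2)+cosφ1·cosφ2·sin²(Δλ/2)=0.3045435956; c=2·atan2(√a, √(1-a))=1.169173220; dist=6371·c=7448.803 ≈ 7448.8 km; running total=14843.7 km
Leg 2 bearing: y=sinΔλ·cosφ2=0.42464207, x=cosφ1·sinφ2-sinφ1·cosφ2·cosΔλ=0.81661881; θ=atan2(y, x)=27.4744° ≈ 27.5°
Leg 3: φ1=1.1202780, φ2=-0.6425046, Δφ=-1.7627825, Δλ=3.4337346 rad; a=sin²(Δφ/2)+cosφ1·cosφ2·sin²(Δλ/2)=0.9366250988; c=2·atan2(√a, √(1-a))=2.632629488; dist=6371·c=16772.482 ≈ 16772.5 km; running total=31616.2 km
Leg 3 bearing: y=sinΔλ·cosφ2=-0.23057534, x=cosφ1·sinφ2-sinφ1·cosφ2·cosΔλ=0.42926577; θ=atan2(y, x)=-28.2420° <0 so +360° → 331.7580° ≈ 331.8°
Leg 4: φ1=-0.6425046, φ2=0.2401678, Δφ=0.8826723, Δλ=-1.2972142 rad; a=sin²(Δφ/2)+cosφ1·cosφ2·sin²(Δλ/2)=0.4662154995; c=2·atan2(√a, √(1-a))=1.503175805; dist=6371·c=9576.733 ≈ 9576.7 km; running total=41192.9 km
Leg 4 bearing: y=sinΔλ·cosφ2=-0.93517478, x=cosφ1·sinφ2-sinφ1·cosφ2·cosΔλ=0.34768169; θ=atan2(y, x)=-69.6057° <0 so +360° → 290.3943° ≈ 290.4°
Leg 5: φ1=0.2401678, φ2=-0.5579346, Δφ=-0.7981024, Δλ=0.2691769 rad; a=sin²(Δφ/2)+cosφ1·cosφ2·sin²(Δλ/2)=0.1658027422; c=2·atan2(√a, √(1-a))=0.838748108; dist=6371·c=5343.664 ≈ 5343.7 km; running total=46536.6 km
Leg 5 bearing: y=sinΔλ·cosφ2=0.22560866, x=cosφ1·sinφ2-sinφ1·cosφ2·cosΔλ=-0.70876618; θ=atan2(y, x)=162.3431° ≈ 162.3°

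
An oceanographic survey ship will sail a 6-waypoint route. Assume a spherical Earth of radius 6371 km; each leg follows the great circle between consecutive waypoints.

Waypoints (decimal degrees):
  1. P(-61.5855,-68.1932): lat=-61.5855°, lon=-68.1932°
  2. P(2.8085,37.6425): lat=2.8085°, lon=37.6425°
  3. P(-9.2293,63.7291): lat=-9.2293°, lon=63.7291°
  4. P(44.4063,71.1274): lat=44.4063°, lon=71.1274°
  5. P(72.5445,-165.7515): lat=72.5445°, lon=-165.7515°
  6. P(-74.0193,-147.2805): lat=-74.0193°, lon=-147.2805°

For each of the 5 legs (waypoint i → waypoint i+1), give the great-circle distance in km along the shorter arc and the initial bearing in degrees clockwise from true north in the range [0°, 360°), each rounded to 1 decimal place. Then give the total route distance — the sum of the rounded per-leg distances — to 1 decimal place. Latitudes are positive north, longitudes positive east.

Leg 1: φ1=-1.0748697, φ2=0.0490176, Δφ=1.1238873, Δλ=1.8471814 rad; a=sin²(Δφ/2)+cosφ1·cosφ2·sin²(Δλ/2)=0.5863940302; c=2·atan2(√a, √(1-a))=1.744455933; dist=6371·c=11113.929 ≈ 11113.9 km; running total=11113.9 km
Leg 1 bearing: y=sinΔλ·cosφ2=0.96089262, x=cosφ1·sinφ2-sinφ1·cosφ2·cosΔλ=-0.21640162; θ=atan2(y, x)=102.6918° ≈ 102.7°
Leg 2: φ1=0.0490176, φ2=-0.1610817, Δφ=-0.2100992, Δλ=0.4552971 rad; a=sin²(Δφ/2)+cosφ1·cosφ2·sin²(Δλ/2)=0.0612098992; c=2·atan2(√a, √(1-a))=0.500004923; dist=6371·c=3185.531 ≈ 3185.5 km; running total=14299.4 km
Leg 2 bearing: y=sinΔλ·cosφ2=0.43403656, x=cosφ1·sinφ2-sinφ1·cosφ2·cosΔλ=-0.20363018; θ=atan2(y, x)=115.1338° ≈ 115.1°
Leg 3: φ1=-0.1610817, φ2=0.7750361, Δφ=0.9361178, Δλ=0.1291247 rad; a=sin²(Δφ/2)+cosφ1·cosφ2·sin²(Δλ/2)=0.2064758513; c=2·atan2(√a, √(1-a))=0.943388421; dist=6371·c=6010.328 ≈ 6010.3 km; running total=20309.7 km
Leg 3 bearing: y=sinΔλ·cosφ2=0.09199001, x=cosφ1·sinφ2-sinφ1·cosφ2·cosΔλ=0.80430848; θ=atan2(y, x)=6.5247° ≈ 6.5°
Leg 4: φ1=0.7750361, φ2=1.2661404, Δφ=0.4911042, Δλ=-4.1343167 rad; a=sin²(Δφ/2)+cosφ1·cosφ2·sin²(Δλ/2)=0.2247866925; c=2·atan2(√a, √(1-a))=0.987921188; dist=6371·c=6294.046 ≈ 6294.0 km; running total=26603.7 km
Leg 4 bearing: y=sinΔλ·cosφ2=0.25122594, x=cosφ1·sinφ2-sinφ1·cosφ2·cosΔλ=0.79618846; θ=atan2(y, x)=17.5123° ≈ 17.5°
Leg 5: φ1=1.2661404, φ2=-1.2918805, Δφ=-2.5580209, Δλ=0.3223798 rad; a=sin²(Δφ/2)+cosφ1·cosφ2·sin²(Δλ/2)=0.9193771529; c=2·atan2(√a, √(1-a))=2.565787768; dist=6371·c=16346.634 ≈ 16346.6 km; running total=42950.3 km
Leg 5 bearing: y=sinΔλ·cosφ2=0.08722611, x=cosφ1·sinφ2-sinφ1·cosφ2·cosΔλ=-0.53747820; θ=atan2(y, x)=170.7820° ≈ 170.8°

Leg 1: dist=11113.9 km, bearing=102.7°
Leg 2: dist=3185.5 km, bearing=115.1°
Leg 3: dist=6010.3 km, bearing=6.5°
Leg 4: dist=6294.0 km, bearing=17.5°
Leg 5: dist=16346.6 km, bearing=170.8°
Total: 42950.3 km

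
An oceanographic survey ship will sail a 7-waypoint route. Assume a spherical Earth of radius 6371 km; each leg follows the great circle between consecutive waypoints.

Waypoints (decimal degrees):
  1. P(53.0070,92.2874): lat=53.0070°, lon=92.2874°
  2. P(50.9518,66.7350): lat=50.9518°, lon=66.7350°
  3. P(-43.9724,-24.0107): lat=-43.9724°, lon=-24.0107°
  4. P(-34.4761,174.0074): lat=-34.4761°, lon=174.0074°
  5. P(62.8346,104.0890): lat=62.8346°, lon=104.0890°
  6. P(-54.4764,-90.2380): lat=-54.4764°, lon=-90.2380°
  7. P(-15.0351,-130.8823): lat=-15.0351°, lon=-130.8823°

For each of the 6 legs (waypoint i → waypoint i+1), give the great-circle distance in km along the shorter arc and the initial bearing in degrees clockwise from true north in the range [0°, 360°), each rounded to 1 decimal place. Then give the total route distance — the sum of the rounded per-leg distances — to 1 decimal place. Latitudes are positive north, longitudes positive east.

Leg 1: dist=1755.4 km, bearing=272.8°
Leg 2: dist=13680.6 km, bearing=239.1°
Leg 3: dist=11103.4 km, bearing=195.0°
Leg 4: dist=12452.4 km, bearing=332.5°
Leg 5: dist=18775.4 km, bearing=48.0°
Leg 6: dist=5608.5 km, bearing=305.3°
Total: 63375.7 km

Leg 1: φ1=0.9251467, φ2=0.8892767, Δφ=-0.0358700, Δλ=-0.4459735 rad; a=sin²(Δφ/2)+cosφ1·cosφ2·sin²(Δλ/2)=0.0188596438; c=2·atan2(√a, √(1-a))=0.275531581; dist=6371·c=1755.412 ≈ 1755.4 km; running total=1755.4 km
Leg 1 bearing: y=sinΔλ·cosφ2=-0.27173068, x=cosφ1·sinφ2-sinφ1·cosφ2·cosΔλ=0.01335174; θ=atan2(y, x)=-87.1870° <0 so +360° → 272.8130° ≈ 272.8°
Leg 2: φ1=0.8892767, φ2=-0.7674632, Δφ=-1.6567398, Δλ=-1.5838112 rad; a=sin²(Δφ/2)+cosφ1·cosφ2·sin²(Δλ/2)=0.7725571549; c=2·atan2(√a, √(1-a))=2.147321784; dist=6371·c=13680.587 ≈ 13680.6 km; running total=15436.0 km
Leg 2 bearing: y=sinΔλ·cosφ2=-0.71961339, x=cosφ1·sinφ2-sinφ1·cosφ2·cosΔλ=-0.43012435; θ=atan2(y, x)=-120.8674° <0 so +360° → 239.1326° ≈ 239.1°
Leg 3: φ1=-0.7674632, φ2=-0.6017215, Δφ=0.1657417, Δλ=3.4560678 rad; a=sin²(Δφ/2)+cosφ1·cosφ2·sin²(Δλ/2)=0.5855769448; c=2·atan2(√a, √(1-a))=1.742797048; dist=6371·c=11103.360 ≈ 11103.4 km; running total=26539.4 km
Leg 3 bearing: y=sinΔλ·cosφ2=-0.25498965, x=cosφ1·sinφ2-sinφ1·cosφ2·cosΔλ=-0.95167569; θ=atan2(y, x)=-165.0006° <0 so +360° → 194.9994° ≈ 195.0°
Leg 4: φ1=-0.6017215, φ2=1.0966707, Δφ=1.6983921, Δλ=-1.2203063 rad; a=sin²(Δφ/2)+cosφ1·cosφ2·sin²(Δλ/2)=0.6871955706; c=2·atan2(√a, √(1-a))=1.954536400; dist=6371·c=12452.351 ≈ 12452.4 km; running total=38991.8 km
Leg 4 bearing: y=sinΔλ·cosφ2=-0.42880393, x=cosφ1·sinφ2-sinφ1·cosφ2·cosΔλ=0.82216693; θ=atan2(y, x)=-27.5444° <0 so +360° → 332.4556° ≈ 332.5°
Leg 5: φ1=1.0966707, φ2=-0.9507925, Δφ=-2.0474632, Δλ=-3.3916460 rad; a=sin²(Δφ/2)+cosφ1·cosφ2·sin²(Δλ/2)=0.9905641274; c=2·atan2(√a, √(1-a))=2.947008981; dist=6371·c=18775.394 ≈ 18775.4 km; running total=57767.2 km
Leg 5 bearing: y=sinΔλ·cosφ2=0.14378118, x=cosφ1·sinφ2-sinφ1·cosφ2·cosΔλ=0.12928387; θ=atan2(y, x)=48.0390° ≈ 48.0°
Leg 6: φ1=-0.9507925, φ2=-0.2624120, Δφ=0.6883805, Δλ=-0.7093769 rad; a=sin²(Δφ/2)+cosφ1·cosφ2·sin²(Δλ/2)=0.1815454812; c=2·atan2(√a, √(1-a))=0.880314082; dist=6371·c=5608.481 ≈ 5608.5 km; running total=63375.7 km
Leg 6 bearing: y=sinΔλ·cosφ2=-0.62906309, x=cosφ1·sinφ2-sinφ1·cosφ2·cosΔλ=0.44567534; θ=atan2(y, x)=-54.6834° <0 so +360° → 305.3166° ≈ 305.3°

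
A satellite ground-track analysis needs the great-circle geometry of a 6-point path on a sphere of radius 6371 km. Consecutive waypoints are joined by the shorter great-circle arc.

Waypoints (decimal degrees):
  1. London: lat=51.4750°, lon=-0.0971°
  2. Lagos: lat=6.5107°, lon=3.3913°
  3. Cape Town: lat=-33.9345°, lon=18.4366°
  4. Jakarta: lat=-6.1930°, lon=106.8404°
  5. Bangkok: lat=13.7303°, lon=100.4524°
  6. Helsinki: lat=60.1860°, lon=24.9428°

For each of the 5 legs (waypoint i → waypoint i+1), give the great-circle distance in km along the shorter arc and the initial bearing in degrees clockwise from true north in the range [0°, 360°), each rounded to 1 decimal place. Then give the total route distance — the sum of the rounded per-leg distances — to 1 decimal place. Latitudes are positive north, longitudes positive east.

Leg 1: φ1=0.8984082, φ2=0.1136332, Δφ=-0.7847751, Δλ=0.0608841 rad; a=sin²(Δφ/2)+cosφ1·cosφ2·sin²(Δλ/2)=0.1467996969; c=2·atan2(√a, √(1-a))=0.786396348; dist=6371·c=5010.131 ≈ 5010.1 km; running total=5010.1 km
Leg 1 bearing: y=sinΔλ·cosφ2=0.06045404, x=cosφ1·sinφ2-sinφ1·cosφ2·cosΔλ=-0.70522585; θ=atan2(y, x)=175.1004° ≈ 175.1°
Leg 2: φ1=0.1136332, φ2=-0.5922688, Δφ=-0.7059019, Δλ=0.2625900 rad; a=sin²(Δφ/2)+cosφ1·cosφ2·sin²(Δλ/2)=0.1336151822; c=2·atan2(√a, √(1-a))=0.748413106; dist=6371·c=4768.140 ≈ 4768.1 km; running total=9778.2 km
Leg 2 bearing: y=sinΔλ·cosφ2=0.21536958, x=cosφ1·sinφ2-sinφ1·cosφ2·cosΔλ=-0.64549563; θ=atan2(y, x)=161.5487° ≈ 161.5°
Leg 3: φ1=-0.5922688, φ2=-0.1080882, Δφ=0.4841805, Δλ=1.5429374 rad; a=sin²(Δφ/2)+cosφ1·cosφ2·sin²(Δλ/2)=0.4584008406; c=2·atan2(√a, √(1-a))=1.487501725; dist=6371·c=9476.873 ≈ 9476.9 km; running total=19255.1 km
Leg 3 bearing: y=sinΔλ·cosφ2=0.99377838, x=cosφ1·sinφ2-sinφ1·cosφ2·cosΔλ=-0.07404438; θ=atan2(y, x)=94.2611° ≈ 94.3°
Leg 4: φ1=-0.1080882, φ2=0.2396389, Δφ=0.3477272, Δλ=-0.1114916 rad; a=sin²(Δφ/2)+cosφ1·cosφ2·sin²(Δλ/2)=0.0329232528; c=2·atan2(√a, √(1-a))=0.364916693; dist=6371·c=2324.884 ≈ 2324.9 km; running total=21580.0 km
Leg 4 bearing: y=sinΔλ·cosφ2=-0.10808138, x=cosφ1·sinφ2-sinφ1·cosφ2·cosΔλ=0.34011125; θ=atan2(y, x)=-17.6293° <0 so +360° → 342.3707° ≈ 342.4°
Leg 5: φ1=0.2396389, φ2=1.0504439, Δφ=0.8108049, Δλ=-1.3178911 rad; a=sin²(Δφ/2)+cosφ1·cosφ2·sin²(Δλ/2)=0.3366066481; c=2·atan2(√a, √(1-a))=1.237894720; dist=6371·c=7886.627 ≈ 7886.6 km; running total=29466.6 km
Leg 5 bearing: y=sinΔλ·cosφ2=-0.48137029, x=cosφ1·sinφ2-sinφ1·cosφ2·cosΔλ=0.81332226; θ=atan2(y, x)=-30.6195° <0 so +360° → 329.3805° ≈ 329.4°

Leg 1: dist=5010.1 km, bearing=175.1°
Leg 2: dist=4768.1 km, bearing=161.5°
Leg 3: dist=9476.9 km, bearing=94.3°
Leg 4: dist=2324.9 km, bearing=342.4°
Leg 5: dist=7886.6 km, bearing=329.4°
Total: 29466.6 km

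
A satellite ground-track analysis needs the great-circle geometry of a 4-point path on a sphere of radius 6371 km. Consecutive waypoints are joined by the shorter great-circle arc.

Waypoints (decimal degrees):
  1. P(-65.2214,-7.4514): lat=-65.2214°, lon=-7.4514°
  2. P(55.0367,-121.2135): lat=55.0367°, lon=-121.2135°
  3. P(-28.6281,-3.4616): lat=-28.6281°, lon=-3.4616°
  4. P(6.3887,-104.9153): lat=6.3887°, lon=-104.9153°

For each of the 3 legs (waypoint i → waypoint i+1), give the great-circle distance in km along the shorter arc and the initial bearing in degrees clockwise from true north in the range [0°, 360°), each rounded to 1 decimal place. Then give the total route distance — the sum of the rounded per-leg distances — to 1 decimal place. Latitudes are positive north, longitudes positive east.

Leg 1: dist=16371.2 km, bearing=284.3°
Leg 2: dist=14324.1 km, bearing=85.6°
Leg 3: dist=11463.4 km, bearing=270.2°
Total: 42158.7 km

Leg 1: φ1=-1.1383282, φ2=0.9605716, Δφ=2.0988998, Δλ=-1.9855232 rad; a=sin²(Δφ/2)+cosφ1·cosφ2·sin²(Δλ/2)=0.9204224679; c=2·atan2(√a, √(1-a))=2.569638669; dist=6371·c=16371.168 ≈ 16371.2 km; running total=16371.2 km
Leg 1 bearing: y=sinΔλ·cosφ2=-0.52447198, x=cosφ1·sinφ2-sinφ1·cosφ2·cosΔλ=0.13382429; θ=atan2(y, x)=-75.6858° <0 so +360° → 284.3142° ≈ 284.3°
Leg 2: φ1=0.9605716, φ2=-0.4996546, Δφ=-1.4602262, Δλ=2.0551584 rad; a=sin²(Δφ/2)+cosφ1·cosφ2·sin²(Δλ/2)=0.8134332812; c=2·atan2(√a, √(1-a))=2.248321269; dist=6371·c=14324.055 ≈ 14324.1 km; running total=30695.3 km
Leg 2 bearing: y=sinΔλ·cosφ2=0.77678267, x=cosφ1·sinφ2-sinφ1·cosφ2·cosΔλ=0.06039043; θ=atan2(y, x)=85.5545° ≈ 85.6°
Leg 3: φ1=-0.4996546, φ2=0.1115038, Δφ=0.6111585, Δλ=-1.7707011 rad; a=sin²(Δφ/2)+cosφ1·cosφ2·sin²(Δλ/2)=0.6132653229; c=2·atan2(√a, √(1-a))=1.799310575; dist=6371·c=11463.408 ≈ 11463.4 km; running total=42158.7 km
Leg 3 bearing: y=sinΔλ·cosφ2=-0.97399905, x=cosφ1·sinφ2-sinφ1·cosφ2·cosΔλ=0.00311824; θ=atan2(y, x)=-89.8166° <0 so +360° → 270.1834° ≈ 270.2°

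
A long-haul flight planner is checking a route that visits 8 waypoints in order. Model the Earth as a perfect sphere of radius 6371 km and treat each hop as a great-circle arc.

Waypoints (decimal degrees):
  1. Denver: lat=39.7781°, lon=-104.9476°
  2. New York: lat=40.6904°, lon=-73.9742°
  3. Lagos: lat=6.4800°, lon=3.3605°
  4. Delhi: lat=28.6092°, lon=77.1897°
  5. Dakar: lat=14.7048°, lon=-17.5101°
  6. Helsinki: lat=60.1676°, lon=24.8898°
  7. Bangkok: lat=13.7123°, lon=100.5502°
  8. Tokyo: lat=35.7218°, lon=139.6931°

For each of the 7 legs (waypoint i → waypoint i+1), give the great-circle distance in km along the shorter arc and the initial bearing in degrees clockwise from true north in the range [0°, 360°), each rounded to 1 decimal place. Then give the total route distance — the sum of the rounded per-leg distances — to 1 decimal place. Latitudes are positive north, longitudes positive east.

Leg 1: dist=2617.6 km, bearing=77.7°
Leg 2: dist=8471.5 km, bearing=93.3°
Leg 3: dist=8086.5 km, bearing=62.0°
Leg 4: dist=9676.3 km, bearing=285.1°
Leg 5: dist=6100.6 km, bearing=24.2°
Leg 6: dist=7896.5 km, bearing=95.5°
Leg 7: dist=4603.5 km, bearing=50.8°
Total: 47452.5 km

Leg 1: φ1=0.6942588, φ2=0.7101815, Δφ=0.0159226, Δλ=0.5405878 rad; a=sin²(Δφ/2)+cosφ1·cosφ2·sin²(Δλ/2)=0.0416102982; c=2·atan2(√a, √(1-a))=0.410855684; dist=6371·c=2617.562 ≈ 2617.6 km; running total=2617.6 km
Leg 1 bearing: y=sinΔλ·cosφ2=0.39022253, x=cosφ1·sinφ2-sinφ1·cosφ2·cosΔλ=0.08509935; θ=atan2(y, x)=77.6976° ≈ 77.7°
Leg 2: φ1=0.7101815, φ2=0.1130973, Δφ=-0.5970841, Δλ=1.3497451 rad; a=sin²(Δφ/2)+cosφ1·cosφ2·sin²(Δλ/2)=0.3806170086; c=2·atan2(√a, √(1-a))=1.329701446; dist=6371·c=8471.528 ≈ 8471.5 km; running total=11089.1 km
Leg 2 bearing: y=sinΔλ·cosφ2=0.96943427, x=cosφ1·sinφ2-sinφ1·cosφ2·cosΔλ=-0.05646233; θ=atan2(y, x)=93.3333° ≈ 93.3°
Leg 3: φ1=0.1130973, φ2=0.4993247, Δφ=0.3862274, Δλ=1.2885626 rad; a=sin²(Δφ/2)+cosφ1·cosφ2·sin²(Δλ/2)=0.3515121835; c=2·atan2(√a, √(1-a))=1.269272497; dist=6371·c=8086.535 ≈ 8086.5 km; running total=19175.6 km
Leg 3 bearing: y=sinΔλ·cosφ2=0.84317240, x=cosφ1·sinφ2-sinφ1·cosφ2·cosΔλ=0.44818052; θ=atan2(y, x)=62.0075° ≈ 62.0°
Leg 4: φ1=0.4993247, φ2=0.2566472, Δφ=-0.2426776, Δλ=-1.6528233 rad; a=sin²(Δφ/2)+cosφ1·cosφ2·sin²(Δλ/2)=0.4740144127; c=2·atan2(√a, √(1-a))=1.518801728; dist=6371·c=9676.286 ≈ 9676.3 km; running total=28851.9 km
Leg 4 bearing: y=sinΔλ·cosφ2=-0.96399429, x=cosφ1·sinφ2-sinφ1·cosφ2·cosΔλ=0.26079494; θ=atan2(y, x)=-74.8618° <0 so +360° → 285.1382° ≈ 285.1°
Leg 5: φ1=0.2566472, φ2=1.0501227, Δφ=0.7934755, Δλ=0.7400179 rad; a=sin²(Δφ/2)+cosφ1·cosφ2·sin²(Δλ/2)=0.2122374522; c=2·atan2(√a, √(1-a))=0.957550228; dist=6371·c=6100.553 ≈ 6100.6 km; running total=34952.5 km
Leg 5 bearing: y=sinΔλ·cosφ2=0.33544092, x=cosφ1·sinφ2-sinφ1·cosφ2·cosΔλ=0.74582186; θ=atan2(y, x)=24.2163° ≈ 24.2°
Leg 6: φ1=1.0501227, φ2=0.2393248, Δφ=-0.8107979, Δλ=1.3205231 rad; a=sin²(Δφ/2)+cosφ1·cosφ2·sin²(Δλ/2)=0.3373354503; c=2·atan2(√a, √(1-a))=1.239436587; dist=6371·c=7896.450 ≈ 7896.5 km; running total=42849.0 km
Leg 6 bearing: y=sinΔλ·cosφ2=0.94123102, x=cosφ1·sinφ2-sinφ1·cosφ2·cosΔλ=-0.09080279; θ=atan2(y, x)=95.5104° ≈ 95.5°
Leg 7: φ1=0.2393248, φ2=0.6234630, Δφ=0.3841382, Δλ=0.6831725 rad; a=sin²(Δφ/2)+cosφ1·cosφ2·sin²(Δλ/2)=0.1249440044; c=2·atan2(√a, √(1-a))=0.722564917; dist=6371·c=4603.461 ≈ 4603.5 km; running total=47452.5 km
Leg 7 bearing: y=sinΔλ·cosφ2=0.51249297, x=cosφ1·sinφ2-sinφ1·cosφ2·cosΔλ=0.41795090; θ=atan2(y, x)=50.8019° ≈ 50.8°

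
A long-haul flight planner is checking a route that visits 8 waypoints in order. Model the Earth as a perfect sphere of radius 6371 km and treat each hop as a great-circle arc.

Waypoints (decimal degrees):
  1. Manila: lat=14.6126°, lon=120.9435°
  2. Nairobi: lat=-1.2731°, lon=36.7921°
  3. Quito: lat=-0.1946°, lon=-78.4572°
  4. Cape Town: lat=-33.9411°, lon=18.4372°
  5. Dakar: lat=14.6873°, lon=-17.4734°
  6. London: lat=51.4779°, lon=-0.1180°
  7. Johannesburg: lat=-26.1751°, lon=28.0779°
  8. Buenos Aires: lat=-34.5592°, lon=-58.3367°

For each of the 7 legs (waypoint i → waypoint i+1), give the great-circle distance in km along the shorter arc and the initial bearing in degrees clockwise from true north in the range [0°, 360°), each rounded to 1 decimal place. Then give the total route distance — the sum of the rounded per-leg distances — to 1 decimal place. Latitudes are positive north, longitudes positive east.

Leg 1: φ1=0.2550380, φ2=-0.0222198, Δφ=-0.2772578, Δλ=-1.4687190 rad; a=sin²(Δφ/2)+cosφ1·cosφ2·sin²(Δλ/2)=0.4535127389; c=2·atan2(√a, √(1-a))=1.477687332; dist=6371·c=9414.346 ≈ 9414.3 km; running total=9414.3 km
Leg 1 bearing: y=sinΔλ·cosφ2=-0.99454907, x=cosφ1·sinφ2-sinφ1·cosφ2·cosΔλ=-0.04720053; θ=atan2(y, x)=-92.7172° <0 so +360° → 267.2828° ≈ 267.3°
Leg 2: φ1=-0.0222198, φ2=-0.0033964, Δφ=0.0188234, Δλ=-2.0114797 rad; a=sin²(Δφ/2)+cosφ1·cosφ2·sin²(Δλ/2)=0.7131872368; c=2·atan2(√a, √(1-a))=2.011277186; dist=6371·c=12813.847 ≈ 12813.8 km; running total=22228.1 km
Leg 2 bearing: y=sinΔλ·cosφ2=-0.90445514, x=cosφ1·sinφ2-sinφ1·cosφ2·cosΔλ=-0.01287275; θ=atan2(y, x)=-90.8154° <0 so +360° → 269.1846° ≈ 269.2°
Leg 3: φ1=-0.0033964, φ2=-0.5923839, Δφ=-0.5889875, Δλ=1.6911263 rad; a=sin²(Δφ/2)+cosφ1·cosφ2·sin²(Δλ/2)=0.5488447696; c=2·atan2(√a, √(1-a))=1.668641916; dist=6371·c=10630.918 ≈ 10630.9 km; running total=32859.0 km
Leg 3 bearing: y=sinΔλ·cosφ2=0.82361313, x=cosφ1·sinφ2-sinφ1·cosφ2·cosΔλ=-0.55867537; θ=atan2(y, x)=124.1499° ≈ 124.1°
Leg 4: φ1=-0.5923839, φ2=0.2563417, Δφ=0.8487257, Δλ=-0.6267582 rad; a=sin²(Δφ/2)+cosφ1·cosφ2·sin²(Δλ/2)=0.2457946773; c=2·atan2(√a, √(1-a))=1.037458239; dist=6371·c=6609.646 ≈ 6609.6 km; running total=39468.6 km
Leg 4 bearing: y=sinΔλ·cosφ2=-0.56735699, x=cosφ1·sinφ2-sinφ1·cosφ2·cosΔλ=0.64778442; θ=atan2(y, x)=-41.2132° <0 so +360° → 318.7868° ≈ 318.8°
Leg 5: φ1=0.2563417, φ2=0.8984588, Δφ=0.6421171, Δλ=0.3029089 rad; a=sin²(Δφ/2)+cosφ1·cosφ2·sin²(Δλ/2)=0.1132994553; c=2·atan2(√a, √(1-a))=0.686607398; dist=6371·c=4374.376 ≈ 4374.4 km; running total=43843.0 km
Leg 5 bearing: y=sinΔλ·cosφ2=0.18578484, x=cosφ1·sinφ2-sinφ1·cosφ2·cosΔλ=0.60608147; θ=atan2(y, x)=17.0421° ≈ 17.0°
Leg 6: φ1=0.8984588, φ2=-0.4568417, Δφ=-1.3553005, Δλ=0.4921113 rad; a=sin²(Δφ/2)+cosφ1·cosφ2·sin²(Δλ/2)=0.4262471789; c=2·atan2(√a, √(1-a))=1.422750476; dist=6371·c=9064.343 ≈ 9064.3 km; running total=52907.3 km
Leg 6 bearing: y=sinΔλ·cosφ2=0.42403416, x=cosφ1·sinφ2-sinφ1·cosφ2·cosΔλ=-0.89355309; θ=atan2(y, x)=154.6134° ≈ 154.6°
Leg 7: φ1=-0.4568417, φ2=-0.6031718, Δφ=-0.1463301, Δλ=-1.5082193 rad; a=sin²(Δφ/2)+cosφ1·cosφ2·sin²(Δλ/2)=0.3517770334; c=2·atan2(√a, √(1-a))=1.269827176; dist=6371·c=8090.069 ≈ 8090.1 km; running total=60997.4 km
Leg 7 bearing: y=sinΔλ·cosφ2=-0.82192860, x=cosφ1·sinφ2-sinφ1·cosφ2·cosΔλ=-0.48636734; θ=atan2(y, x)=-120.6145° <0 so +360° → 239.3855° ≈ 239.4°

Leg 1: dist=9414.3 km, bearing=267.3°
Leg 2: dist=12813.8 km, bearing=269.2°
Leg 3: dist=10630.9 km, bearing=124.1°
Leg 4: dist=6609.6 km, bearing=318.8°
Leg 5: dist=4374.4 km, bearing=17.0°
Leg 6: dist=9064.3 km, bearing=154.6°
Leg 7: dist=8090.1 km, bearing=239.4°
Total: 60997.4 km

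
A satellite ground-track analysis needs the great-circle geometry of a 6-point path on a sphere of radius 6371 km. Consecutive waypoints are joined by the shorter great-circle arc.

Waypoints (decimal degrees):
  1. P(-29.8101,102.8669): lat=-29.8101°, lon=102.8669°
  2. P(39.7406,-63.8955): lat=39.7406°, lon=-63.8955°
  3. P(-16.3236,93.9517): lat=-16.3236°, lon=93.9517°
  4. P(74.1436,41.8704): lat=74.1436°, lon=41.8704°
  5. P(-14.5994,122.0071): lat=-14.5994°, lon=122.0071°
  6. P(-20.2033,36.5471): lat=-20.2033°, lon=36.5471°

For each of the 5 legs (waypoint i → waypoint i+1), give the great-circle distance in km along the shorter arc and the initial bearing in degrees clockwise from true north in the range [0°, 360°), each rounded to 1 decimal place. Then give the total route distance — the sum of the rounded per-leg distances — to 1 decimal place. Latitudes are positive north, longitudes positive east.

Leg 1: dist=18381.1 km, bearing=316.0°
Leg 2: dist=16642.9 km, bearing=45.8°
Leg 3: dist=10704.8 km, bearing=347.5°
Leg 4: dist=11272.0 km, bearing=103.5°
Leg 5: dist=8990.7 km, bearing=251.4°
Total: 65991.5 km

Leg 1: φ1=-0.5202844, φ2=0.6936043, Δφ=1.2138887, Δλ=-2.9105529 rad; a=sin²(Δφ/2)+cosφ1·cosφ2·sin²(Δλ/2)=0.9836447191; c=2·atan2(√a, √(1-a))=2.885114725; dist=6371·c=18381.066 ≈ 18381.1 km; running total=18381.1 km
Leg 1 bearing: y=sinΔλ·cosφ2=-0.17608090, x=cosφ1·sinφ2-sinφ1·cosφ2·cosΔλ=0.18261068; θ=atan2(y, x)=-43.9571° <0 so +360° → 316.0429° ≈ 316.0°
Leg 2: φ1=0.6936043, φ2=-0.2849006, Δφ=-0.9785049, Δλ=2.7549534 rad; a=sin²(Δφ/2)+cosφ1·cosφ2·sin²(Δλ/2)=0.9315811994; c=2·atan2(√a, √(1-a))=2.612295954; dist=6371·c=16642.938 ≈ 16642.9 km; running total=35024.0 km
Leg 2 bearing: y=sinΔλ·cosφ2=0.36187777, x=cosφ1·sinφ2-sinφ1·cosφ2·cosΔλ=0.35212945; θ=atan2(y, x)=45.7822° ≈ 45.8°
Leg 3: φ1=-0.2849006, φ2=1.2940499, Δφ=1.5789505, Δλ=-0.9089902 rad; a=sin²(Δφ/2)+cosφ1·cosφ2·sin²(Δλ/2)=0.5546130757; c=2·atan2(√a, √(1-a))=1.680240837; dist=6371·c=10704.814 ≈ 10704.8 km; running total=45728.8 km
Leg 3 bearing: y=sinΔλ·cosφ2=-0.21554452, x=cosφ1·sinφ2-sinφ1·cosφ2·cosΔλ=0.97036602; θ=atan2(y, x)=-12.5236° <0 so +360° → 347.4764° ≈ 347.5°
Leg 4: φ1=1.2940499, φ2=-0.2548076, Δφ=-1.5488575, Δλ=1.3986493 rad; a=sin²(Δφ/2)+cosφ1·cosφ2·sin²(Δλ/2)=0.5985880667; c=2·atan2(√a, √(1-a))=1.769272994; dist=6371·c=11272.038 ≈ 11272.0 km; running total=57000.8 km
Leg 4 bearing: y=sinΔλ·cosφ2=0.95340830, x=cosφ1·sinφ2-sinφ1·cosφ2·cosΔλ=-0.22832910; θ=atan2(y, x)=103.4679° ≈ 103.5°
Leg 5: φ1=-0.2548076, φ2=-0.3526141, Δφ=-0.0978065, Δλ=-1.4915584 rad; a=sin²(Δφ/2)+cosφ1·cosφ2·sin²(Δλ/2)=0.4205322052; c=2·atan2(√a, √(1-a))=1.411183882; dist=6371·c=8990.653 ≈ 8990.7 km; running total=65991.5 km
Leg 5 bearing: y=sinΔλ·cosφ2=-0.93552850, x=cosφ1·sinφ2-sinφ1·cosφ2·cosΔλ=-0.31547726; θ=atan2(y, x)=-108.6350° <0 so +360° → 251.3650° ≈ 251.4°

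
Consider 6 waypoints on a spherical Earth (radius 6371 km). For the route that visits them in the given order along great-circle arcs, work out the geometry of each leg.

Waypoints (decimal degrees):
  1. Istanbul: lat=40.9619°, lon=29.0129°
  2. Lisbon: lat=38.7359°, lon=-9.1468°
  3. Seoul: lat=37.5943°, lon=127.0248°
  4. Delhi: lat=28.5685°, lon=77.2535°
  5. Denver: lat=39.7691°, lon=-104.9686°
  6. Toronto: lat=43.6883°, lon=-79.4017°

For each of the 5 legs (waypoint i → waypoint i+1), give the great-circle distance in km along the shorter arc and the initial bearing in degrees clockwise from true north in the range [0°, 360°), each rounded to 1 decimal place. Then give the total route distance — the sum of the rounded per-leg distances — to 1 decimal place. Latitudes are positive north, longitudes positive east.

Leg 1: dist=3241.1 km, bearing=278.3°
Leg 2: dist=10416.5 km, bearing=33.4°
Leg 3: dist=4689.0 km, bearing=272.8°
Leg 4: dist=12412.8 km, bearing=1.8°
Leg 5: dist=2156.9 km, bearing=70.0°
Total: 32916.3 km

Leg 1: φ1=0.7149200, φ2=0.6760690, Δφ=-0.0388510, Δλ=-0.6660124 rad; a=sin²(Δφ/2)+cosφ1·cosφ2·sin²(Δλ/2)=0.0633189691; c=2·atan2(√a, √(1-a))=0.508733546; dist=6371·c=3241.141 ≈ 3241.1 km; running total=3241.1 km
Leg 1 bearing: y=sinΔλ·cosφ2=-0.48195107, x=cosφ1·sinφ2-sinφ1·cosφ2·cosΔλ=0.07044058; θ=atan2(y, x)=-81.6847° <0 so +360° → 278.3153° ≈ 278.3°
Leg 2: φ1=0.6760690, φ2=0.6561443, Δφ=-0.0199247, Δλ=2.3766428 rad; a=sin²(Δφ/2)+cosφ1·cosφ2·sin²(Δλ/2)=0.5320720003; c=2·atan2(√a, √(1-a))=1.634984395; dist=6371·c=10416.486 ≈ 10416.5 km; running total=13657.6 km
Leg 2 bearing: y=sinΔλ·cosφ2=0.54870328, x=cosφ1·sinφ2-sinφ1·cosφ2·cosΔλ=0.83355279; θ=atan2(y, x)=33.3557° ≈ 33.4°
Leg 3: φ1=0.6561443, φ2=0.4986144, Δφ=-0.1575299, Δλ=-0.8686731 rad; a=sin²(Δφ/2)+cosφ1·cosφ2·sin²(Δλ/2)=0.1294172012; c=2·atan2(√a, √(1-a))=0.735991357; dist=6371·c=4689.001 ≈ 4689.0 km; running total=18346.6 km
Leg 3 bearing: y=sinΔλ·cosφ2=-0.67051679, x=cosφ1·sinφ2-sinφ1·cosφ2·cosΔλ=0.03287549; θ=atan2(y, x)=-87.1930° <0 so +360° → 272.8070° ≈ 272.8°
Leg 4: φ1=0.4986144, φ2=0.6941017, Δφ=0.1954873, Δλ=-3.1803756 rad; a=sin²(Δφ/2)+cosφ1·cosφ2·sin²(Δλ/2)=0.6843146651; c=2·atan2(√a, √(1-a))=1.948330406; dist=6371·c=12412.813 ≈ 12412.8 km; running total=30759.4 km
Leg 4 bearing: y=sinΔλ·cosφ2=0.02980222, x=cosφ1·sinφ2-sinφ1·cosφ2·cosΔλ=0.92909862; θ=atan2(y, x)=1.8372° ≈ 1.8°
Leg 5: φ1=0.6941017, φ2=0.7625047, Δφ=0.0684029, Δλ=0.4462266 rad; a=sin²(Δφ/2)+cosφ1·cosφ2·sin²(Δλ/2)=0.0283807805; c=2·atan2(√a, √(1-a))=0.338546362; dist=6371·c=2156.879 ≈ 2156.9 km; running total=32916.3 km
Leg 5 bearing: y=sinΔλ·cosφ2=0.31206797, x=cosφ1·sinφ2-sinφ1·cosφ2·cosΔλ=0.11364344; θ=atan2(y, x)=69.9903° ≈ 70.0°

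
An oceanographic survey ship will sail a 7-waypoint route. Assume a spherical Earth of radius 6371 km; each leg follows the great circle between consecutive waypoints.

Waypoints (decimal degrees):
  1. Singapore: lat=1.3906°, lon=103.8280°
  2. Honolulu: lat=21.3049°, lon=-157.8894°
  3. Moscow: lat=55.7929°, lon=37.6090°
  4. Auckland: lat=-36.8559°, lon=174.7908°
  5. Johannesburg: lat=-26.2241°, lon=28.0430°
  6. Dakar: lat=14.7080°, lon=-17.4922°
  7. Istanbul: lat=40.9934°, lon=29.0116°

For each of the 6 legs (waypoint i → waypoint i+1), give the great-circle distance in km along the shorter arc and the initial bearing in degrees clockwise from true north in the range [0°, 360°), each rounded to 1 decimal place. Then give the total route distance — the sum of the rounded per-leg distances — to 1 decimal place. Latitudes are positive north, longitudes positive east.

Leg 1: dist=10808.3 km, bearing=68.3°
Leg 2: dist=11318.0 km, bearing=351.2°
Leg 3: dist=16200.0 km, bearing=74.8°
Leg 4: dist=12185.4 km, bearing=211.5°
Leg 5: dist=6704.1 km, bearing=307.4°
Leg 6: dist=5338.1 km, bearing=47.5°
Total: 62553.9 km

Leg 1: φ1=0.0242705, φ2=0.3718407, Δφ=0.3475701, Δλ=-4.5678303 rad; a=sin²(Δφ/2)+cosφ1·cosφ2·sin²(Δλ/2)=0.5626770216; c=2·atan2(√a, √(1-a))=1.696481008; dist=6371·c=10808.281 ≈ 10808.3 km; running total=10808.3 km
Leg 1 bearing: y=sinΔλ·cosφ2=0.92194255, x=cosφ1·sinφ2-sinφ1·cosφ2·cosΔλ=0.36648096; θ=atan2(y, x)=68.3217° ≈ 68.3°
Leg 2: φ1=0.3718407, φ2=0.9737698, Δφ=0.6019292, Δλ=3.4120908 rad; a=sin²(Δφ/2)+cosφ1·cosφ2·sin²(Δλ/2)=0.6021211571; c=2·atan2(√a, √(1-a))=1.776485970; dist=6371·c=11317.992 ≈ 11318.0 km; running total=22126.3 km
Leg 2 bearing: y=sinΔλ·cosφ2=-0.15022251, x=cosφ1·sinφ2-sinφ1·cosφ2·cosΔλ=0.96732532; θ=atan2(y, x)=-8.8273° <0 so +360° → 351.1727° ≈ 351.2°
Leg 3: φ1=0.9737698, φ2=-0.6432568, Δφ=-1.6170266, Δλ=2.3942741 rad; a=sin²(Δφ/2)+cosφ1·cosφ2·sin²(Δλ/2)=0.9130011499; c=2·atan2(√a, √(1-a))=2.542774395; dist=6371·c=16200.016 ≈ 16200.0 km; running total=38326.3 km
Leg 3 bearing: y=sinΔλ·cosφ2=0.54383908, x=cosφ1·sinφ2-sinφ1·cosφ2·cosΔλ=0.14818654; θ=atan2(y, x)=74.7579° ≈ 74.8°
Leg 4: φ1=-0.6432568, φ2=-0.4576969, Δφ=0.1855599, Δλ=-2.5612323 rad; a=sin²(Δφ/2)+cosφ1·cosφ2·sin²(Δλ/2)=0.6676093905; c=2·atan2(√a, √(1-a))=1.912633764; dist=6371·c=12185.390 ≈ 12185.4 km; running total=50511.7 km
Leg 4 bearing: y=sinΔλ·cosφ2=-0.49188763, x=cosφ1·sinφ2-sinφ1·cosφ2·cosΔλ=-0.80353900; θ=atan2(y, x)=-148.5271° <0 so +360° → 211.4729° ≈ 211.5°
Leg 5: φ1=-0.4576969, φ2=0.2567030, Δφ=0.7143999, Δλ=-0.7947392 rad; a=sin²(Δφ/2)+cosφ1·cosφ2·sin²(Δλ/2)=0.2522040593; c=2·atan2(√a, √(1-a))=1.052280173; dist=6371·c=6704.077 ≈ 6704.1 km; running total=57215.8 km
Leg 5 bearing: y=sinΔλ·cosφ2=-0.69029525, x=cosφ1·sinφ2-sinφ1·cosφ2·cosΔλ=0.52714434; θ=atan2(y, x)=-52.6328° <0 so +360° → 307.3672° ≈ 307.4°
Leg 6: φ1=0.2567030, φ2=0.7154698, Δφ=0.4587668, Δλ=0.8116444 rad; a=sin²(Δφ/2)+cosφ1·cosφ2·sin²(Δλ/2)=0.1654766832; c=2·atan2(√a, √(1-a))=0.837871032; dist=6371·c=5338.076 ≈ 5338.1 km; running total=62553.9 km
Leg 6 bearing: y=sinΔλ·cosφ2=0.54753626, x=cosφ1·sinφ2-sinφ1·cosφ2·cosΔλ=0.50257402; θ=atan2(y, x)=47.4517° ≈ 47.5°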